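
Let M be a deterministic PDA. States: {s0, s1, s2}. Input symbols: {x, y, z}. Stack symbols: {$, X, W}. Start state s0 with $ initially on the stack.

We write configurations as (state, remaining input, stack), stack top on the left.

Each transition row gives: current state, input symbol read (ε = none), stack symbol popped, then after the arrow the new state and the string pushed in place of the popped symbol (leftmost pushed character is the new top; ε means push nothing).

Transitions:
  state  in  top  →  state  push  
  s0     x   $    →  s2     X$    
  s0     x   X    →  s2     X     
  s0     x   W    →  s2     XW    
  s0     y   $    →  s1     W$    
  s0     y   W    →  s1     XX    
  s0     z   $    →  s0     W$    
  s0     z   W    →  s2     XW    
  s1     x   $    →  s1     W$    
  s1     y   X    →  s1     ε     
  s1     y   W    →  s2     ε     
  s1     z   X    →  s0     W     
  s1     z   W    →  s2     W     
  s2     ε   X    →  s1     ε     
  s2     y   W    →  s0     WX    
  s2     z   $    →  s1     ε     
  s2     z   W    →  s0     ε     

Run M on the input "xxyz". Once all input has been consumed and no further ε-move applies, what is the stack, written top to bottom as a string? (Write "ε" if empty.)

ε

(s0, xxyz, $)
  read x, top $: go to s2, push X$ → (s2, xyz, X$)
  ε-move, top X: go to s1, push ε → (s1, xyz, $)
  read x, top $: go to s1, push W$ → (s1, yz, W$)
  read y, top W: go to s2, push ε → (s2, z, $)
  read z, top $: go to s1, push ε → (s1, ε, ε)
All input consumed in state s1 with stack ε.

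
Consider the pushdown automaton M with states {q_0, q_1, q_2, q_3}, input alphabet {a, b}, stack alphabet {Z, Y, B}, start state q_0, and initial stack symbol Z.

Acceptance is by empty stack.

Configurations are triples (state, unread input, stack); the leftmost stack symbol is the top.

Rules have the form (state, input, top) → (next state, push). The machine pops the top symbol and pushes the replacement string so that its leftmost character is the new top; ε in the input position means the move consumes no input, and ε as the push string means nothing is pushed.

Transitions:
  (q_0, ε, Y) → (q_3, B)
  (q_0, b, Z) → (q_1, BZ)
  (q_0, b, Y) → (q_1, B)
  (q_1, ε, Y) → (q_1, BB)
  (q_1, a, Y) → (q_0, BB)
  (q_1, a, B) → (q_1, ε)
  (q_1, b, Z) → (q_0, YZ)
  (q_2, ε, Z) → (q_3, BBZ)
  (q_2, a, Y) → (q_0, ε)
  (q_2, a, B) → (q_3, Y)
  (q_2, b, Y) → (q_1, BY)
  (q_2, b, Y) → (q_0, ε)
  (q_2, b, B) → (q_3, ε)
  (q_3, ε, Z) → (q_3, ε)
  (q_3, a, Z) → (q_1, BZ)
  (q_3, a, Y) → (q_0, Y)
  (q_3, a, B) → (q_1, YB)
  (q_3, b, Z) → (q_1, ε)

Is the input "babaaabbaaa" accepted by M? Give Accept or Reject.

No computation consumes all input and empties the stack.

Reject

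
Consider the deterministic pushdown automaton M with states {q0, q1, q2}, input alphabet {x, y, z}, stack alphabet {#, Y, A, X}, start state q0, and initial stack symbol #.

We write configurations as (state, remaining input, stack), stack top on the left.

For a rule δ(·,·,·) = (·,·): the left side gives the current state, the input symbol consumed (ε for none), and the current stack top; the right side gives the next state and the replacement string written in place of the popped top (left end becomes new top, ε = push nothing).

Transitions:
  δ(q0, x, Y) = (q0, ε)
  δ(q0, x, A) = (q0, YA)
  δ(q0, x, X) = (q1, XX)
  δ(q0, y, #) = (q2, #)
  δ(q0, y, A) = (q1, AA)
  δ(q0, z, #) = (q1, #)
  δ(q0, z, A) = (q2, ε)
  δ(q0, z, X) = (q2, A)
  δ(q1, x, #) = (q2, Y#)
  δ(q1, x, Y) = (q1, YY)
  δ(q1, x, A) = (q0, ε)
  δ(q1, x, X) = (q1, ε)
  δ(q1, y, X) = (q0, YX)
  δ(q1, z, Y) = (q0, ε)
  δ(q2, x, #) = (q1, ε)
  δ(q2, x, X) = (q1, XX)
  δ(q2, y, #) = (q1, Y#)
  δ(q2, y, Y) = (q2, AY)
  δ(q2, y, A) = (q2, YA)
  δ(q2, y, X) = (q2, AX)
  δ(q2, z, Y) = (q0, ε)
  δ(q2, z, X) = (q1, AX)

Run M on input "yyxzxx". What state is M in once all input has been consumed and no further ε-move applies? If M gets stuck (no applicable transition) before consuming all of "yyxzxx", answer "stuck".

(q0, yyxzxx, #)
  read y, top #: go to q2, push # → (q2, yxzxx, #)
  read y, top #: go to q1, push Y# → (q1, xzxx, Y#)
  read x, top Y: go to q1, push YY → (q1, zxx, YY#)
  read z, top Y: go to q0, push ε → (q0, xx, Y#)
  read x, top Y: go to q0, push ε → (q0, x, #)
No transition for (q0, x, top #); M blocks with input x remaining.

stuck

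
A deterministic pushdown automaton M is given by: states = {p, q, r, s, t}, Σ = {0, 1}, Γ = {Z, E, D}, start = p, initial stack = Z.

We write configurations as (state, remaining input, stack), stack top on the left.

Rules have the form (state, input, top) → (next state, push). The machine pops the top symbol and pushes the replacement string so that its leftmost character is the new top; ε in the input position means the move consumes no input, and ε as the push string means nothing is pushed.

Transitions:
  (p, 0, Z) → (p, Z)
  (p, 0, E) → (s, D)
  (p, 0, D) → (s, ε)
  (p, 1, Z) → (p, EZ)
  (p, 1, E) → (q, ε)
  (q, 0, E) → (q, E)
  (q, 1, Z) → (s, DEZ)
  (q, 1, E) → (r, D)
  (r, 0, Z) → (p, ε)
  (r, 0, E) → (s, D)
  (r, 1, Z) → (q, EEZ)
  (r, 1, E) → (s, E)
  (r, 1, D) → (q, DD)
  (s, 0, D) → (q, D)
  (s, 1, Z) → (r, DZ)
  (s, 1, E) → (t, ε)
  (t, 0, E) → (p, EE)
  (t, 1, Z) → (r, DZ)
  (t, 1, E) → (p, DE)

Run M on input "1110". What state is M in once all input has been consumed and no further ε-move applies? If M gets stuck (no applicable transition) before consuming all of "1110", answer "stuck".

(p, 1110, Z)
  read 1, top Z: go to p, push EZ → (p, 110, EZ)
  read 1, top E: go to q, push ε → (q, 10, Z)
  read 1, top Z: go to s, push DEZ → (s, 0, DEZ)
  read 0, top D: go to q, push D → (q, ε, DEZ)
All input consumed; M is in state q.

q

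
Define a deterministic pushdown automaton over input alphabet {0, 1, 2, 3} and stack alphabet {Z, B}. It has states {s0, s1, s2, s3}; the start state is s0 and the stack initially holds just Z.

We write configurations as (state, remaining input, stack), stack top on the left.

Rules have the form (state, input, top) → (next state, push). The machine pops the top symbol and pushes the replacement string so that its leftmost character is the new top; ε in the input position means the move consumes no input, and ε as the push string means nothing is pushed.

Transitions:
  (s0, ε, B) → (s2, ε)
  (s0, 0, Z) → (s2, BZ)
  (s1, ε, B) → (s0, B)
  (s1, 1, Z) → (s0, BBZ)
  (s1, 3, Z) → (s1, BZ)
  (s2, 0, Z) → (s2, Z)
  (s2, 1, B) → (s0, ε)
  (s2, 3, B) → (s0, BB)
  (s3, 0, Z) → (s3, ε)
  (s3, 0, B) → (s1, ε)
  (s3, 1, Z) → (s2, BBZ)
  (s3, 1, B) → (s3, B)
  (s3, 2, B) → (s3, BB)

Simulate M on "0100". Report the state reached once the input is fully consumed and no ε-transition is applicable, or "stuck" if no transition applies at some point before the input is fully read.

stuck

(s0, 0100, Z) ⊢ (s2, 100, BZ) ⊢ (s0, 00, Z) ⊢ (s2, 0, BZ)
No transition for (s2, 0, top B); M blocks with input 0 remaining.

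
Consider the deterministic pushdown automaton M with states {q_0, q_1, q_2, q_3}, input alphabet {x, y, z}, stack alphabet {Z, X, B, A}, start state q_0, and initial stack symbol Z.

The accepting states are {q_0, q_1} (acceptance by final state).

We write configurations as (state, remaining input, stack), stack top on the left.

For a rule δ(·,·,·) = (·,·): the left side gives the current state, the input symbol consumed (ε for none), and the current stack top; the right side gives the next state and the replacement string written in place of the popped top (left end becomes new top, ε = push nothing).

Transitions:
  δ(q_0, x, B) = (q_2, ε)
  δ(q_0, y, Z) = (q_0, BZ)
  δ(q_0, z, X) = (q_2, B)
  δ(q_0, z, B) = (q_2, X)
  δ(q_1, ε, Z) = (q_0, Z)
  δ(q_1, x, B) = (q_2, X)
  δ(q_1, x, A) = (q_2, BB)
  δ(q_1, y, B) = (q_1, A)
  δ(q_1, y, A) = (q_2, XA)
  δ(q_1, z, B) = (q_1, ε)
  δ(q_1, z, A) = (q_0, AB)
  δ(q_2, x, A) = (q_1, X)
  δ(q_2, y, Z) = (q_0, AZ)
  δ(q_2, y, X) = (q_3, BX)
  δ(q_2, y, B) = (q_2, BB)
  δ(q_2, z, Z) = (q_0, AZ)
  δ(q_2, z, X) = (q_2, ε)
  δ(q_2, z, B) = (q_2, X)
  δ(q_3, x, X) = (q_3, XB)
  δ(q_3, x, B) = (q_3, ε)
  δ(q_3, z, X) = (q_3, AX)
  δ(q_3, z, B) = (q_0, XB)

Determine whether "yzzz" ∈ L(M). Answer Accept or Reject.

Accept

(q_0, yzzz, Z)
  read y, top Z: go to q_0, push BZ → (q_0, zzz, BZ)
  read z, top B: go to q_2, push X → (q_2, zz, XZ)
  read z, top X: go to q_2, push ε → (q_2, z, Z)
  read z, top Z: go to q_0, push AZ → (q_0, ε, AZ)
All input consumed; state q_0 ∈ F.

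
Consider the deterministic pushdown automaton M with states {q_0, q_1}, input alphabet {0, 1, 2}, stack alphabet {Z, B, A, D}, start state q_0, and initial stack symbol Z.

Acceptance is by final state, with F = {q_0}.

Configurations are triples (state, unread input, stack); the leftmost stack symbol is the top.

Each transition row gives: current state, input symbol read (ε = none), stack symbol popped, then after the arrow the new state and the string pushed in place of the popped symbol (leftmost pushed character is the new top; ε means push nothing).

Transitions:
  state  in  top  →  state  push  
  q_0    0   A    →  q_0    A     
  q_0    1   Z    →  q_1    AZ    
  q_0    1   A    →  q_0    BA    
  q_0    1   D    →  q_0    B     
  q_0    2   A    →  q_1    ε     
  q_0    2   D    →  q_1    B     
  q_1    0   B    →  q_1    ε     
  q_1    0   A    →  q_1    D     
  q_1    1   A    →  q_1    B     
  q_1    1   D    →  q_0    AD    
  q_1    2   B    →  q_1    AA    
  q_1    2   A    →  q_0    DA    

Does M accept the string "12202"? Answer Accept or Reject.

Accept

(q_0, 12202, Z)
  read 1, top Z: go to q_1, push AZ → (q_1, 2202, AZ)
  read 2, top A: go to q_0, push DA → (q_0, 202, DAZ)
  read 2, top D: go to q_1, push B → (q_1, 02, BAZ)
  read 0, top B: go to q_1, push ε → (q_1, 2, AZ)
  read 2, top A: go to q_0, push DA → (q_0, ε, DAZ)
All input consumed; state q_0 ∈ F.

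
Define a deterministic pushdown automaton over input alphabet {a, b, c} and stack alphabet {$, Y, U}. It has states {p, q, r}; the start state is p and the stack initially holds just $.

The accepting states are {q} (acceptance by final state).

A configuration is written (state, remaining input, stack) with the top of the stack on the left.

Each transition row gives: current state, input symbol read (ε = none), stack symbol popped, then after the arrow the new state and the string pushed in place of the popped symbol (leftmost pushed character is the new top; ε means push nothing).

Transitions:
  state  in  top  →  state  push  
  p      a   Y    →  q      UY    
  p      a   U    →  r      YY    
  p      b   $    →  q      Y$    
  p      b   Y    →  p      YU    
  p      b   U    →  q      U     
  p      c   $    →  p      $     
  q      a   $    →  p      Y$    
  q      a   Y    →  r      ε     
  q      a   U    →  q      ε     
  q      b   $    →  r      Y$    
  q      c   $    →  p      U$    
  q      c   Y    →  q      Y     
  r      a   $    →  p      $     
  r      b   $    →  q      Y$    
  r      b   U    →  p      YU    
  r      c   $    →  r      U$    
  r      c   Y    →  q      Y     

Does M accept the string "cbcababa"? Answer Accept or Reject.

(p, cbcababa, $)
  read c, top $: go to p, push $ → (p, bcababa, $)
  read b, top $: go to q, push Y$ → (q, cababa, Y$)
  read c, top Y: go to q, push Y → (q, ababa, Y$)
  read a, top Y: go to r, push ε → (r, baba, $)
  read b, top $: go to q, push Y$ → (q, aba, Y$)
  read a, top Y: go to r, push ε → (r, ba, $)
  read b, top $: go to q, push Y$ → (q, a, Y$)
  read a, top Y: go to r, push ε → (r, ε, $)
All input consumed; state r ∉ F and no further ε-move applies.

Reject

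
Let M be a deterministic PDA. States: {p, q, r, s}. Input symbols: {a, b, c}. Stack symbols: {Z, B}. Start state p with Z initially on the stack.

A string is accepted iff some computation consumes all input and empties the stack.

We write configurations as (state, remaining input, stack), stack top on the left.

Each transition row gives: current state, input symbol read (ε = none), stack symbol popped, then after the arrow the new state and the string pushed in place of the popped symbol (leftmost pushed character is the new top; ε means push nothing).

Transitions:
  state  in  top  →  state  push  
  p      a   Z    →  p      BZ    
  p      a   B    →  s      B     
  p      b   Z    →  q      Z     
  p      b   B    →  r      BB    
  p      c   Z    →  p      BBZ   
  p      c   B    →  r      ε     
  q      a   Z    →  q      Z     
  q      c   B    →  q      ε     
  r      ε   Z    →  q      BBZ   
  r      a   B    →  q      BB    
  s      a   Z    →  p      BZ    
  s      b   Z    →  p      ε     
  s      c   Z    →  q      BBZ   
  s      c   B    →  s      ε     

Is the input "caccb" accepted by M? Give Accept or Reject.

(p, caccb, Z)
  read c, top Z: go to p, push BBZ → (p, accb, BBZ)
  read a, top B: go to s, push B → (s, ccb, BBZ)
  read c, top B: go to s, push ε → (s, cb, BZ)
  read c, top B: go to s, push ε → (s, b, Z)
  read b, top Z: go to p, push ε → (p, ε, ε)
All input consumed and the stack is empty.

Accept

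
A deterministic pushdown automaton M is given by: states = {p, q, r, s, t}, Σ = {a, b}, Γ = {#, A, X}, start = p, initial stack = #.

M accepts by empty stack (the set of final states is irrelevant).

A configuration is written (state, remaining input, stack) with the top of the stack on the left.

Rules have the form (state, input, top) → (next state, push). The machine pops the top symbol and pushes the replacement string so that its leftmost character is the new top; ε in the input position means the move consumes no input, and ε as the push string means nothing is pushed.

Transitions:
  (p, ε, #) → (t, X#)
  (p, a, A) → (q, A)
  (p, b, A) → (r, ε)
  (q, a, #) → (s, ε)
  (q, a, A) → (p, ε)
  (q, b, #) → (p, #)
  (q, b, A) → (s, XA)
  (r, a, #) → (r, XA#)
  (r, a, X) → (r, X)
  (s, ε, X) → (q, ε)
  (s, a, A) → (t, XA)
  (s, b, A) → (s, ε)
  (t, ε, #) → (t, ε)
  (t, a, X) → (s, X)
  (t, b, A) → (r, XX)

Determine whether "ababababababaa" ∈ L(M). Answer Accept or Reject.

(p, ababababababaa, #)
  ε-move, top #: go to t, push X# → (t, ababababababaa, X#)
  read a, top X: go to s, push X → (s, babababababaa, X#)
  ε-move, top X: go to q, push ε → (q, babababababaa, #)
  read b, top #: go to p, push # → (p, abababababaa, #)
  ε-move, top #: go to t, push X# → (t, abababababaa, X#)
  read a, top X: go to s, push X → (s, bababababaa, X#)
  ε-move, top X: go to q, push ε → (q, bababababaa, #)
  read b, top #: go to p, push # → (p, ababababaa, #)
  ε-move, top #: go to t, push X# → (t, ababababaa, X#)
  read a, top X: go to s, push X → (s, babababaa, X#)
  ε-move, top X: go to q, push ε → (q, babababaa, #)
  read b, top #: go to p, push # → (p, abababaa, #)
  ε-move, top #: go to t, push X# → (t, abababaa, X#)
  read a, top X: go to s, push X → (s, bababaa, X#)
  ε-move, top X: go to q, push ε → (q, bababaa, #)
  read b, top #: go to p, push # → (p, ababaa, #)
  ε-move, top #: go to t, push X# → (t, ababaa, X#)
  read a, top X: go to s, push X → (s, babaa, X#)
  ε-move, top X: go to q, push ε → (q, babaa, #)
  read b, top #: go to p, push # → (p, abaa, #)
  ε-move, top #: go to t, push X# → (t, abaa, X#)
  read a, top X: go to s, push X → (s, baa, X#)
  ε-move, top X: go to q, push ε → (q, baa, #)
  read b, top #: go to p, push # → (p, aa, #)
  ε-move, top #: go to t, push X# → (t, aa, X#)
  read a, top X: go to s, push X → (s, a, X#)
  ε-move, top X: go to q, push ε → (q, a, #)
  read a, top #: go to s, push ε → (s, ε, ε)
All input consumed and the stack is empty.

Accept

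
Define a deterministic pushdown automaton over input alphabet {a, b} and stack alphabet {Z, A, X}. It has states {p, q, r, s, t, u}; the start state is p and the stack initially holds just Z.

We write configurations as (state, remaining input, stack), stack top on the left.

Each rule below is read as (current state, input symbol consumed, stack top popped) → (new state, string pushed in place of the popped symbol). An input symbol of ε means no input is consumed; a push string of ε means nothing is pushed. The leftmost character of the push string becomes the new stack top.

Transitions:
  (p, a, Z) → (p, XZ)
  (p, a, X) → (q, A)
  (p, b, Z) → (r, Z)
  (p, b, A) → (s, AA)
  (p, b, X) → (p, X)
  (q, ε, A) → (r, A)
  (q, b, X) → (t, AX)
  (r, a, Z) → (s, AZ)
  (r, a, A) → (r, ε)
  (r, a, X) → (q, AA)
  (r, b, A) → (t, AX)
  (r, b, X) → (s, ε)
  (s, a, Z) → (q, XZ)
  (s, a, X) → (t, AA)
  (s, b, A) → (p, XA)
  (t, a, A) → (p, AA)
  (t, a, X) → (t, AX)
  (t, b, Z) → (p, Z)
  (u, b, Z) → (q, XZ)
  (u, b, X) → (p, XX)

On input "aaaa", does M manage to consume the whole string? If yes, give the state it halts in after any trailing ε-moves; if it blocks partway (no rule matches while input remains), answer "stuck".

(p, aaaa, Z) ⊢ (p, aaa, XZ) ⊢ (q, aa, AZ) ⊢ (r, aa, AZ) ⊢ (r, a, Z) ⊢ (s, ε, AZ)
All input consumed; M is in state s.

s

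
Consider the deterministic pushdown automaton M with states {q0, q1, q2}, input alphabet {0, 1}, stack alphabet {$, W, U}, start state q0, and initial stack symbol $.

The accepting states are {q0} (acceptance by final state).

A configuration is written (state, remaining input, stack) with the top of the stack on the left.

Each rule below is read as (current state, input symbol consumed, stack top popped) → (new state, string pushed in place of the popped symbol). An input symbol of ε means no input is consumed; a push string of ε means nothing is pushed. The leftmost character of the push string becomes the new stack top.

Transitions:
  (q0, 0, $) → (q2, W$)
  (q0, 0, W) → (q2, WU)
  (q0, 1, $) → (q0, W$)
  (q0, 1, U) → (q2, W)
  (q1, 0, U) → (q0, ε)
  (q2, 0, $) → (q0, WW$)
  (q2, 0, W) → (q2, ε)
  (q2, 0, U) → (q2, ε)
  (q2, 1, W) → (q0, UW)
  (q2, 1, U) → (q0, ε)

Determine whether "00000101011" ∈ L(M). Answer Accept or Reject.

Reject

(q0, 00000101011, $)
  read 0, top $: go to q2, push W$ → (q2, 0000101011, W$)
  read 0, top W: go to q2, push ε → (q2, 000101011, $)
  read 0, top $: go to q0, push WW$ → (q0, 00101011, WW$)
  read 0, top W: go to q2, push WU → (q2, 0101011, WUW$)
  read 0, top W: go to q2, push ε → (q2, 101011, UW$)
  read 1, top U: go to q0, push ε → (q0, 01011, W$)
  read 0, top W: go to q2, push WU → (q2, 1011, WU$)
  read 1, top W: go to q0, push UW → (q0, 011, UWU$)
No transition applies at (q0, 011, UWU$); input not fully consumed.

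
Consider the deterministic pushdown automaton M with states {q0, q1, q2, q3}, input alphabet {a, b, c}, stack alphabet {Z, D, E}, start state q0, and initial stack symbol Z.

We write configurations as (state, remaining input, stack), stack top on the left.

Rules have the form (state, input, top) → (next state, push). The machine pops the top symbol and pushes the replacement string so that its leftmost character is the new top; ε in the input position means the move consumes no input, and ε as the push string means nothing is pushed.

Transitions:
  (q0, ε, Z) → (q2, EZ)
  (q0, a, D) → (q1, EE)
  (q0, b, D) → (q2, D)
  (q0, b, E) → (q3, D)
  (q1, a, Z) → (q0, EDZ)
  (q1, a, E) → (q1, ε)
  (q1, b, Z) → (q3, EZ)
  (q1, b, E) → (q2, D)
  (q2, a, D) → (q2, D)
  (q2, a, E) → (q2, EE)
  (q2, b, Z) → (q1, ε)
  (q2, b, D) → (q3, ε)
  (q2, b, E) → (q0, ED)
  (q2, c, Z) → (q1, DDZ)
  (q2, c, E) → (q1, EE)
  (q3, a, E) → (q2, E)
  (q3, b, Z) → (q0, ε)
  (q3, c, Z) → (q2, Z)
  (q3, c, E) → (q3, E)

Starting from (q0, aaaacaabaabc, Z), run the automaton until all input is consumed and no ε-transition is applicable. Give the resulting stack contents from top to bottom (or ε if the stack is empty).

(q0, aaaacaabaabc, Z)
  ε-move, top Z: go to q2, push EZ → (q2, aaaacaabaabc, EZ)
  read a, top E: go to q2, push EE → (q2, aaacaabaabc, EEZ)
  read a, top E: go to q2, push EE → (q2, aacaabaabc, EEEZ)
  read a, top E: go to q2, push EE → (q2, acaabaabc, EEEEZ)
  read a, top E: go to q2, push EE → (q2, caabaabc, EEEEEZ)
  read c, top E: go to q1, push EE → (q1, aabaabc, EEEEEEZ)
  read a, top E: go to q1, push ε → (q1, abaabc, EEEEEZ)
  read a, top E: go to q1, push ε → (q1, baabc, EEEEZ)
  read b, top E: go to q2, push D → (q2, aabc, DEEEZ)
  read a, top D: go to q2, push D → (q2, abc, DEEEZ)
  read a, top D: go to q2, push D → (q2, bc, DEEEZ)
  read b, top D: go to q3, push ε → (q3, c, EEEZ)
  read c, top E: go to q3, push E → (q3, ε, EEEZ)
All input consumed in state q3 with stack EEEZ.

EEEZ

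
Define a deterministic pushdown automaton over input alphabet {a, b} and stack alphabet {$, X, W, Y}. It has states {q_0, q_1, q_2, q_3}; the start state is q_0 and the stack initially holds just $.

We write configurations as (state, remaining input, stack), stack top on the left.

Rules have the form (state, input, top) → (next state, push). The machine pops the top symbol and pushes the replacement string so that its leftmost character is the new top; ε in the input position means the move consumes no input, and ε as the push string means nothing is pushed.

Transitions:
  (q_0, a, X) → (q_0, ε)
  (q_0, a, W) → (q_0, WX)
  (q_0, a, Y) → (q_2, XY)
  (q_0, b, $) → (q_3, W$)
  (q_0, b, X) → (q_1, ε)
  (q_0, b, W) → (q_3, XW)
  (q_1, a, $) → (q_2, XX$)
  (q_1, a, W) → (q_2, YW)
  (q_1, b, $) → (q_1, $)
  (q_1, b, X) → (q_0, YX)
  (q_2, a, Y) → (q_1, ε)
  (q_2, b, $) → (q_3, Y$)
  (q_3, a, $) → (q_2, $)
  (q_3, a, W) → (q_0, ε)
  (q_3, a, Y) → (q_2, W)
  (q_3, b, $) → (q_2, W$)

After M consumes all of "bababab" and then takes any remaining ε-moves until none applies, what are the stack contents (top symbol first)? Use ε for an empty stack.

(q_0, bababab, $)
  read b, top $: go to q_3, push W$ → (q_3, ababab, W$)
  read a, top W: go to q_0, push ε → (q_0, babab, $)
  read b, top $: go to q_3, push W$ → (q_3, abab, W$)
  read a, top W: go to q_0, push ε → (q_0, bab, $)
  read b, top $: go to q_3, push W$ → (q_3, ab, W$)
  read a, top W: go to q_0, push ε → (q_0, b, $)
  read b, top $: go to q_3, push W$ → (q_3, ε, W$)
All input consumed in state q_3 with stack W$.

W$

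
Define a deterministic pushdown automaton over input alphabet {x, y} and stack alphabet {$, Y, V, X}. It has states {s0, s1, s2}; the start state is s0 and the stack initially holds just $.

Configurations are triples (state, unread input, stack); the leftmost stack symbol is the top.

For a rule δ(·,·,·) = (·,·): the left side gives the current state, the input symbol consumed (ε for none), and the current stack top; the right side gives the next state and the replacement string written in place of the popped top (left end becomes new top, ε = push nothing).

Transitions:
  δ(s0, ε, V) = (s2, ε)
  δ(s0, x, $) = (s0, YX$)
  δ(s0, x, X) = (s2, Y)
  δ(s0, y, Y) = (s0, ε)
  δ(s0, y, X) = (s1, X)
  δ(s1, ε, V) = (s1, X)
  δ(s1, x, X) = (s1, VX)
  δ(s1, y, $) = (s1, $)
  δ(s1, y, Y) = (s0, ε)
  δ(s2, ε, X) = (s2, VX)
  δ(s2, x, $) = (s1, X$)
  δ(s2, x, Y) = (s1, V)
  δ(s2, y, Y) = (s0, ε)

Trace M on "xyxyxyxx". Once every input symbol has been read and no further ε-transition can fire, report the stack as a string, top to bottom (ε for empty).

(s0, xyxyxyxx, $)
  read x, top $: go to s0, push YX$ → (s0, yxyxyxx, YX$)
  read y, top Y: go to s0, push ε → (s0, xyxyxx, X$)
  read x, top X: go to s2, push Y → (s2, yxyxx, Y$)
  read y, top Y: go to s0, push ε → (s0, xyxx, $)
  read x, top $: go to s0, push YX$ → (s0, yxx, YX$)
  read y, top Y: go to s0, push ε → (s0, xx, X$)
  read x, top X: go to s2, push Y → (s2, x, Y$)
  read x, top Y: go to s1, push V → (s1, ε, V$)
  ε-move, top V: go to s1, push X → (s1, ε, X$)
All input consumed in state s1 with stack X$.

X$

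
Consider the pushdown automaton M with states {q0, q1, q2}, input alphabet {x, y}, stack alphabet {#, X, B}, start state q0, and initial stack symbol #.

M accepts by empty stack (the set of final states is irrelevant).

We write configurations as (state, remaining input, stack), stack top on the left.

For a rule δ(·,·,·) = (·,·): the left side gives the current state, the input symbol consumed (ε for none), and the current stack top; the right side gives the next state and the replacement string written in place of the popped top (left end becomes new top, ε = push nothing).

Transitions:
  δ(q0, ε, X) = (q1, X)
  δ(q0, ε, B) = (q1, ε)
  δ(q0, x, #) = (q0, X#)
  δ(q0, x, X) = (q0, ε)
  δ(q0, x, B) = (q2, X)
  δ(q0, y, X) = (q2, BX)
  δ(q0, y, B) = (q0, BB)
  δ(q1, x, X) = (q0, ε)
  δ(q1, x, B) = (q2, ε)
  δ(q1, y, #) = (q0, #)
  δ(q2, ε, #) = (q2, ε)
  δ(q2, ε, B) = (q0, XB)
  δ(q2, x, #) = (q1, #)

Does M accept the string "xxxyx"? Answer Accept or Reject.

No computation consumes all input and empties the stack.

Reject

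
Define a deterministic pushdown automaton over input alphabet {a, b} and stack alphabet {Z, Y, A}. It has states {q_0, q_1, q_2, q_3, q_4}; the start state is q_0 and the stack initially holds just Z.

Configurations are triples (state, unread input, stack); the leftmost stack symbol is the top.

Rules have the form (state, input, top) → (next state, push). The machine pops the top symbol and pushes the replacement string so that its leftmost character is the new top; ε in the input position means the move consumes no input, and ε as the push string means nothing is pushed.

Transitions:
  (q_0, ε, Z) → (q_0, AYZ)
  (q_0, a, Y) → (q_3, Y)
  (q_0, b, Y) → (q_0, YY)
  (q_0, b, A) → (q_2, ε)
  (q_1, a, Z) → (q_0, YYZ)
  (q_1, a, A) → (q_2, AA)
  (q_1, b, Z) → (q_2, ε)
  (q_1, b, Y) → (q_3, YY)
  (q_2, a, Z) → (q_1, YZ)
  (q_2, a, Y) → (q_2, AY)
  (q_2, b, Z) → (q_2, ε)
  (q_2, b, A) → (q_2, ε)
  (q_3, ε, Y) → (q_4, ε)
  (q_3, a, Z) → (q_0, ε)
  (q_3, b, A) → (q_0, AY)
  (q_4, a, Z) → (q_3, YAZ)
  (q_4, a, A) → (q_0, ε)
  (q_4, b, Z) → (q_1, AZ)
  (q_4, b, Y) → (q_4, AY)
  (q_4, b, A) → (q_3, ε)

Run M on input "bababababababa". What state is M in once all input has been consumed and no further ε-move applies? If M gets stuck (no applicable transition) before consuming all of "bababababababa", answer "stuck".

q_2

(q_0, bababababababa, Z) ⊢ (q_0, bababababababa, AYZ) ⊢ (q_2, ababababababa, YZ) ⊢ (q_2, babababababa, AYZ) ⊢ (q_2, abababababa, YZ) ⊢ (q_2, bababababa, AYZ) ⊢ (q_2, ababababa, YZ) ⊢ (q_2, babababa, AYZ) ⊢ (q_2, abababa, YZ) ⊢ (q_2, bababa, AYZ) ⊢ (q_2, ababa, YZ) ⊢ (q_2, baba, AYZ) ⊢ (q_2, aba, YZ) ⊢ (q_2, ba, AYZ) ⊢ (q_2, a, YZ) ⊢ (q_2, ε, AYZ)
All input consumed; M is in state q_2.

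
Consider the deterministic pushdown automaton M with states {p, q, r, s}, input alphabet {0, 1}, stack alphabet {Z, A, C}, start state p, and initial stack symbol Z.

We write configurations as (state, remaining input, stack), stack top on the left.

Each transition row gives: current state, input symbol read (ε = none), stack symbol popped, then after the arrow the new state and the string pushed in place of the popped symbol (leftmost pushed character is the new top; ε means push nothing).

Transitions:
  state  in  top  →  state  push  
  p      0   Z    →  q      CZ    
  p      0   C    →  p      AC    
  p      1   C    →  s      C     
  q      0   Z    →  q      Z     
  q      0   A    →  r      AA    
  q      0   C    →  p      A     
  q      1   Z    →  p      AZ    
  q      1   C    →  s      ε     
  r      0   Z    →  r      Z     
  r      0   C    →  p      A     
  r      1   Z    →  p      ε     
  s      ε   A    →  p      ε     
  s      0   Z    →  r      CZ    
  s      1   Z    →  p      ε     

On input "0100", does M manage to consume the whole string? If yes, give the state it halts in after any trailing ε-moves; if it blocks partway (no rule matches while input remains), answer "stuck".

(p, 0100, Z) ⊢ (q, 100, CZ) ⊢ (s, 00, Z) ⊢ (r, 0, CZ) ⊢ (p, ε, AZ)
All input consumed; M is in state p.

p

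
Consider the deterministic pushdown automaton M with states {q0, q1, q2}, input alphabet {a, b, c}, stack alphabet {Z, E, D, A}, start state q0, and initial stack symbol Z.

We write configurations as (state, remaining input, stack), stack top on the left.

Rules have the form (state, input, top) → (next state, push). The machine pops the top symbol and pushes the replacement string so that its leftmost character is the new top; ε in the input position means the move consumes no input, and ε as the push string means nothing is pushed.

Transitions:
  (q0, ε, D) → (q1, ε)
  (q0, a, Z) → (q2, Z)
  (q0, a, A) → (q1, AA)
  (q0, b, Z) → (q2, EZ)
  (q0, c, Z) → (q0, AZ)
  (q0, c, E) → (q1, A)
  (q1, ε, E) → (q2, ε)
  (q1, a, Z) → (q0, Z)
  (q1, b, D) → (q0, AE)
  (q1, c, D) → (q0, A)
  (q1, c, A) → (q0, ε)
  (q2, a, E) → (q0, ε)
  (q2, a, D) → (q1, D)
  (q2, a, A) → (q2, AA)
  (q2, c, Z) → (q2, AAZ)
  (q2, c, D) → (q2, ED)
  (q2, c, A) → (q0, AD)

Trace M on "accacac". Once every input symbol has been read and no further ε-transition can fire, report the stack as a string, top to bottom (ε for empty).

(q0, accacac, Z) ⊢ (q2, ccacac, Z) ⊢ (q2, cacac, AAZ) ⊢ (q0, acac, ADAZ) ⊢ (q1, cac, AADAZ) ⊢ (q0, ac, ADAZ) ⊢ (q1, c, AADAZ) ⊢ (q0, ε, ADAZ)
All input consumed in state q0 with stack ADAZ.

ADAZ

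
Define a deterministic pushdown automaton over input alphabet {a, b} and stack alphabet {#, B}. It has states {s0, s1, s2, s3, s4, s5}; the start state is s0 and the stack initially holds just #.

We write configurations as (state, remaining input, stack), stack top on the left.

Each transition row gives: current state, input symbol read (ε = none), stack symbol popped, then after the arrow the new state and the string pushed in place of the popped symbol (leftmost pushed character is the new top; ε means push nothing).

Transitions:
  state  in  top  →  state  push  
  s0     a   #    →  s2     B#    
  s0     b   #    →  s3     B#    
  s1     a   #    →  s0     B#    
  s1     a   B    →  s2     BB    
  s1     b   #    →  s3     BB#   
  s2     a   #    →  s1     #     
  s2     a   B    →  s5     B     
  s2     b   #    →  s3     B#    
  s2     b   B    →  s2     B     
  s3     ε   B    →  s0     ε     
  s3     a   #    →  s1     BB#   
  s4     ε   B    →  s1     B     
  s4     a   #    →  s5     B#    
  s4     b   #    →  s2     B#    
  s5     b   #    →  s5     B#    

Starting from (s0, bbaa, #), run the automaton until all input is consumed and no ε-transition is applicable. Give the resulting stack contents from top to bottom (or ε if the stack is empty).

B#

(s0, bbaa, #) ⊢ (s3, baa, B#) ⊢ (s0, baa, #) ⊢ (s3, aa, B#) ⊢ (s0, aa, #) ⊢ (s2, a, B#) ⊢ (s5, ε, B#)
All input consumed in state s5 with stack B#.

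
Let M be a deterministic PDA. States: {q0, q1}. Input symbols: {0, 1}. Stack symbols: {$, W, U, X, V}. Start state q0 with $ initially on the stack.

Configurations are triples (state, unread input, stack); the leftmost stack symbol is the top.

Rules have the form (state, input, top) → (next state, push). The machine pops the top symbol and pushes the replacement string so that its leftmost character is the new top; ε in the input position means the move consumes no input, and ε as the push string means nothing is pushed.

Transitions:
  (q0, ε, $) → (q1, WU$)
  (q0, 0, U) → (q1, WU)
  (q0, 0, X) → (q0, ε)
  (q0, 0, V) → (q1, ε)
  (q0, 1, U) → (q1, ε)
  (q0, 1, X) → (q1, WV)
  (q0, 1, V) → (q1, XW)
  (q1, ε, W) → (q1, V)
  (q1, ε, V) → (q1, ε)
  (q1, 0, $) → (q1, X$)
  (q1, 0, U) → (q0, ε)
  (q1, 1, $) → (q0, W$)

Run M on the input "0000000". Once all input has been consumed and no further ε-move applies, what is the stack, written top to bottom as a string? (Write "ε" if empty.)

(q0, 0000000, $)
  ε-move, top $: go to q1, push WU$ → (q1, 0000000, WU$)
  ε-move, top W: go to q1, push V → (q1, 0000000, VU$)
  ε-move, top V: go to q1, push ε → (q1, 0000000, U$)
  read 0, top U: go to q0, push ε → (q0, 000000, $)
  ε-move, top $: go to q1, push WU$ → (q1, 000000, WU$)
  ε-move, top W: go to q1, push V → (q1, 000000, VU$)
  ε-move, top V: go to q1, push ε → (q1, 000000, U$)
  read 0, top U: go to q0, push ε → (q0, 00000, $)
  ε-move, top $: go to q1, push WU$ → (q1, 00000, WU$)
  ε-move, top W: go to q1, push V → (q1, 00000, VU$)
  ε-move, top V: go to q1, push ε → (q1, 00000, U$)
  read 0, top U: go to q0, push ε → (q0, 0000, $)
  ε-move, top $: go to q1, push WU$ → (q1, 0000, WU$)
  ε-move, top W: go to q1, push V → (q1, 0000, VU$)
  ε-move, top V: go to q1, push ε → (q1, 0000, U$)
  read 0, top U: go to q0, push ε → (q0, 000, $)
  ε-move, top $: go to q1, push WU$ → (q1, 000, WU$)
  ε-move, top W: go to q1, push V → (q1, 000, VU$)
  ε-move, top V: go to q1, push ε → (q1, 000, U$)
  read 0, top U: go to q0, push ε → (q0, 00, $)
  ε-move, top $: go to q1, push WU$ → (q1, 00, WU$)
  ε-move, top W: go to q1, push V → (q1, 00, VU$)
  ε-move, top V: go to q1, push ε → (q1, 00, U$)
  read 0, top U: go to q0, push ε → (q0, 0, $)
  ε-move, top $: go to q1, push WU$ → (q1, 0, WU$)
  ε-move, top W: go to q1, push V → (q1, 0, VU$)
  ε-move, top V: go to q1, push ε → (q1, 0, U$)
  read 0, top U: go to q0, push ε → (q0, ε, $)
  ε-move, top $: go to q1, push WU$ → (q1, ε, WU$)
  ε-move, top W: go to q1, push V → (q1, ε, VU$)
  ε-move, top V: go to q1, push ε → (q1, ε, U$)
All input consumed in state q1 with stack U$.

U$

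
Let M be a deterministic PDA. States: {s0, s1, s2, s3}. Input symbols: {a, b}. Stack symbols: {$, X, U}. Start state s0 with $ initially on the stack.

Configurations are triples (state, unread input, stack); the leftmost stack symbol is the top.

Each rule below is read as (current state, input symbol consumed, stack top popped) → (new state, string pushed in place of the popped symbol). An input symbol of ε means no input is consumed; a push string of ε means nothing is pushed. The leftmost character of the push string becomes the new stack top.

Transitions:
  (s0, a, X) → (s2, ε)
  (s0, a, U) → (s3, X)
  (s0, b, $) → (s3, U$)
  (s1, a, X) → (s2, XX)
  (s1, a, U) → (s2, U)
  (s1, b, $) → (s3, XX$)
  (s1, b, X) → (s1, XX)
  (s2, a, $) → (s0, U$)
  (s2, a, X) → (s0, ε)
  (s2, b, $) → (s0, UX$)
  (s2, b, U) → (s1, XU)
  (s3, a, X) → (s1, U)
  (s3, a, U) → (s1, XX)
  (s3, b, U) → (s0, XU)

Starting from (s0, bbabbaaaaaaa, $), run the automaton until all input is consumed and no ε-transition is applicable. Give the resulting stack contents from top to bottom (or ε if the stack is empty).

(s0, bbabbaaaaaaa, $)
  read b, top $: go to s3, push U$ → (s3, babbaaaaaaa, U$)
  read b, top U: go to s0, push XU → (s0, abbaaaaaaa, XU$)
  read a, top X: go to s2, push ε → (s2, bbaaaaaaa, U$)
  read b, top U: go to s1, push XU → (s1, baaaaaaa, XU$)
  read b, top X: go to s1, push XX → (s1, aaaaaaa, XXU$)
  read a, top X: go to s2, push XX → (s2, aaaaaa, XXXU$)
  read a, top X: go to s0, push ε → (s0, aaaaa, XXU$)
  read a, top X: go to s2, push ε → (s2, aaaa, XU$)
  read a, top X: go to s0, push ε → (s0, aaa, U$)
  read a, top U: go to s3, push X → (s3, aa, X$)
  read a, top X: go to s1, push U → (s1, a, U$)
  read a, top U: go to s2, push U → (s2, ε, U$)
All input consumed in state s2 with stack U$.

U$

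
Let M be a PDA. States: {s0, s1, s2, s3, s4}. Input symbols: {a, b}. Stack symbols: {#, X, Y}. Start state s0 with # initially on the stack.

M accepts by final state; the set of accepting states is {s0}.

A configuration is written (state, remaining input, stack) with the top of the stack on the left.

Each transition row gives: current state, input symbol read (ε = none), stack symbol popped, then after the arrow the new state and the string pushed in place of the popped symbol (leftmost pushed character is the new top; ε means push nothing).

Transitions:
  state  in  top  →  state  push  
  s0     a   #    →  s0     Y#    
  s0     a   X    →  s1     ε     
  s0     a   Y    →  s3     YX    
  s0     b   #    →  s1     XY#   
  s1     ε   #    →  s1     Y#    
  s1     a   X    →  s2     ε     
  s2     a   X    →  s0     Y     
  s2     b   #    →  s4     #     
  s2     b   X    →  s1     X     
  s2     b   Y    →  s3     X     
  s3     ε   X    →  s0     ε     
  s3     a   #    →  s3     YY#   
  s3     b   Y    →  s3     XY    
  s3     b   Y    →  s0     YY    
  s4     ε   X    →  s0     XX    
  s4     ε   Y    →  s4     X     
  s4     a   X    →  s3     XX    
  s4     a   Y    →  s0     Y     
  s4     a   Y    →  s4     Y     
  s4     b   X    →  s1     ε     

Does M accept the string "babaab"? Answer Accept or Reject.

One accepting computation: (s0, babaab, #) ⊢ (s1, abaab, XY#) ⊢ (s2, baab, Y#) ⊢ (s3, aab, X#) ⊢ (s0, aab, #) ⊢ (s0, ab, Y#) ⊢ (s3, b, YX#) ⊢ (s0, ε, YYX#)
All input consumed and state s0 ∈ F.

Accept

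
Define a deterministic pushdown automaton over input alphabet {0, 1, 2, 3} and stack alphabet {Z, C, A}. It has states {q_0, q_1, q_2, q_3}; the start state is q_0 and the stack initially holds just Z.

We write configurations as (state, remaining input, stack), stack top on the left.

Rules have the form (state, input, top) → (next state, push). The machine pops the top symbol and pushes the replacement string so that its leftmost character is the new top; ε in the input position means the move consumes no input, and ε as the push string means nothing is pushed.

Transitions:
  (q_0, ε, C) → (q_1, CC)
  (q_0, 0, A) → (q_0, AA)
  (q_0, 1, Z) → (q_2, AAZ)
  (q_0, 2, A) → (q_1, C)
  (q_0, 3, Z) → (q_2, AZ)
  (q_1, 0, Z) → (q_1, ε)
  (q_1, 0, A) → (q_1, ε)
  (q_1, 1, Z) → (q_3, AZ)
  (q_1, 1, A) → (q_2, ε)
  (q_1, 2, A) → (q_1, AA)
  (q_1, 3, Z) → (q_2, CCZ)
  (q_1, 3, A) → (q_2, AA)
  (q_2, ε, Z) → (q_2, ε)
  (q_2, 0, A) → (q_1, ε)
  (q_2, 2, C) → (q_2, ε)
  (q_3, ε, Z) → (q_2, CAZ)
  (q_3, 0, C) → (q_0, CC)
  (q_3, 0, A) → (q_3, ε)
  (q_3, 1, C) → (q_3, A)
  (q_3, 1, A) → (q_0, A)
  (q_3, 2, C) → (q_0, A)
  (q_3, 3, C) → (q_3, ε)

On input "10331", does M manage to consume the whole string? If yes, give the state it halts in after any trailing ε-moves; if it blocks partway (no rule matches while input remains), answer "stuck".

(q_0, 10331, Z) ⊢ (q_2, 0331, AAZ) ⊢ (q_1, 331, AZ) ⊢ (q_2, 31, AAZ)
No transition for (q_2, 3, top A); M blocks with input 31 remaining.

stuck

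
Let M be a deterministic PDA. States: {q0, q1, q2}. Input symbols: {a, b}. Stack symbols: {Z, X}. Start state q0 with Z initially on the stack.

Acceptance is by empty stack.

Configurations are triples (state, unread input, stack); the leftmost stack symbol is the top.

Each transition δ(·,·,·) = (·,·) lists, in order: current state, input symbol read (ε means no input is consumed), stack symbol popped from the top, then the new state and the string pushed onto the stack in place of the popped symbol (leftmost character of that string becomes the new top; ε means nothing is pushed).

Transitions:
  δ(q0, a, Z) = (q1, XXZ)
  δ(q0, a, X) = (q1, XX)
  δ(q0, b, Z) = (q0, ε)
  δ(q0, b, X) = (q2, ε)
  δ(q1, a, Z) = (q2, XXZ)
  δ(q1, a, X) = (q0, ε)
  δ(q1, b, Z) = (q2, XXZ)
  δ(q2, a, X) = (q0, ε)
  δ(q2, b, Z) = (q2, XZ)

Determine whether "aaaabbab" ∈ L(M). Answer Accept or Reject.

(q0, aaaabbab, Z)
  read a, top Z: go to q1, push XXZ → (q1, aaabbab, XXZ)
  read a, top X: go to q0, push ε → (q0, aabbab, XZ)
  read a, top X: go to q1, push XX → (q1, abbab, XXZ)
  read a, top X: go to q0, push ε → (q0, bbab, XZ)
  read b, top X: go to q2, push ε → (q2, bab, Z)
  read b, top Z: go to q2, push XZ → (q2, ab, XZ)
  read a, top X: go to q0, push ε → (q0, b, Z)
  read b, top Z: go to q0, push ε → (q0, ε, ε)
All input consumed and the stack is empty.

Accept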